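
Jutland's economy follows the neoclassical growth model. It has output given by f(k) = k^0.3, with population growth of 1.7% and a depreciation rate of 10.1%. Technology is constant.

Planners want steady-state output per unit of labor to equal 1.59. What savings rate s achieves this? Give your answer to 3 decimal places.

At the steady state, Δk = 0, so s·k^α = (n + δ)·k.
Since y* = [s/(n + δ)]^(α/(1−α)), we have s/(n + δ) = (y*)^((1−α)/α) = 1.59^2.3333 = 2.9507.
Therefore s = 2.9507 × (n + δ) = 2.9507 × 0.118 = 0.3482.

s ≈ 0.348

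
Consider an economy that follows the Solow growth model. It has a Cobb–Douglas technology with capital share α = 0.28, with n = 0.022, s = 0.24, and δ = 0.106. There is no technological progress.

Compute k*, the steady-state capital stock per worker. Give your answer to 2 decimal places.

k* ≈ 2.39

At the steady state, Δk = 0, so s·k^α = (n + δ)·k.
Rearranging, k^(1−α) = s / (n + δ).
k^0.72 = 0.24 / (0.022 + 0.106) = 0.24 / 0.128 = 1.8750
k* = 1.8750^(1/0.72) ≈ 2.3942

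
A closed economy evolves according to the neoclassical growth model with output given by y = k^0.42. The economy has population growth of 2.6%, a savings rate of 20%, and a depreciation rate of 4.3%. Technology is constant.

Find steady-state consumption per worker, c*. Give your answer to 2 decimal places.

c* = 1.73

In steady state, investment equals break-even investment: s·k^α = (n + δ)·k.
Rearranging, k^(1−α) = s / (n + δ).
k^0.58 = 0.20 / (0.026 + 0.043) = 0.20 / 0.069 = 2.8986
k* = 2.8986^(1/0.58) ≈ 6.2644
y* = (k*)^α = 6.2644^0.42 ≈ 2.1612
c* = (1 − s)·y* = (1 − 0.20) × 2.1612 ≈ 1.7290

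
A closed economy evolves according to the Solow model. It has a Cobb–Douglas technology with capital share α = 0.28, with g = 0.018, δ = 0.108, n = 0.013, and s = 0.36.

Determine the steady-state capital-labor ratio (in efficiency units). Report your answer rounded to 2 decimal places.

k* ≈ 3.75

Steady state requires s·f(k) = (n + g + δ)·k, i.e. s·k^α = (n + g + δ)·k.
Dividing both sides by k: k^(1−α) = s / (n + g + δ).
k^0.72 = 0.36 / (0.013 + 0.018 + 0.108) = 0.36 / 0.139 = 2.5899
k* = 2.5899^(1/0.72) ≈ 3.7498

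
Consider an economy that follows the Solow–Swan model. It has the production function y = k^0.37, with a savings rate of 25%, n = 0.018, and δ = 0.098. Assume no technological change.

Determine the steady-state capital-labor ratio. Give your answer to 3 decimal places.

k* = 3.383

In steady state, investment equals break-even investment: s·k^α = (n + δ)·k.
Dividing both sides by k: k^(1−α) = s / (n + δ).
k^0.63 = 0.25 / (0.018 + 0.098) = 0.25 / 0.116 = 2.1552
k* = 2.1552^(1/0.63) ≈ 3.3833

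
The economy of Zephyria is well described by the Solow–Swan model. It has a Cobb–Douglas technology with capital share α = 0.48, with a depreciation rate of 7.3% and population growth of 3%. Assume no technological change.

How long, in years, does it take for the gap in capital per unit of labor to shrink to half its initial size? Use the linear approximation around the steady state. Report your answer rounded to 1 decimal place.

Near the steady state the convergence rate is λ = (1 − α)(n + δ).
λ = (1 − 0.48) × 0.103 = 0.52 × 0.103 = 0.05356
Half-life = ln 2 / λ = 0.6931 / 0.05356 ≈ 12.94 years

half-life ≈ 12.9 years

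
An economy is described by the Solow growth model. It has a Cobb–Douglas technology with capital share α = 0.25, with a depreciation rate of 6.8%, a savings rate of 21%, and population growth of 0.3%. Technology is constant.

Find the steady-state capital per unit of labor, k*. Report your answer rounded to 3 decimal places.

k* ≈ 4.246

In steady state, investment equals break-even investment: s·k^α = (n + δ)·k.
Rearranging, k^(1−α) = s / (n + δ).
k^0.75 = 0.21 / (0.003 + 0.068) = 0.21 / 0.071 = 2.9577
k* = 2.9577^(1/0.75) ≈ 4.2456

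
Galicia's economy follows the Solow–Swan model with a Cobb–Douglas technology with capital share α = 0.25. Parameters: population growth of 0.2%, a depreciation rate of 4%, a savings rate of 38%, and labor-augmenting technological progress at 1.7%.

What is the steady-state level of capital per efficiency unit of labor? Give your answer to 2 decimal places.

k* ≈ 11.98

In steady state, investment equals break-even investment: s·k^α = (n + g + δ)·k.
Dividing both sides by k: k^(1−α) = s / (n + g + δ).
k^0.75 = 0.38 / (0.002 + 0.017 + 0.040) = 0.38 / 0.059 = 6.4407
k* = 6.4407^(1/0.75) ≈ 11.9833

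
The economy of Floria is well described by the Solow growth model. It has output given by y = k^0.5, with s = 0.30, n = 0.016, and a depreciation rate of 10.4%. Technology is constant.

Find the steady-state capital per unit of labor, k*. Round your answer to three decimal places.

Steady state requires s·f(k) = (n + δ)·k, i.e. s·k^α = (n + δ)·k.
Rearranging, k^(1−α) = s / (n + δ).
k^0.5 = 0.30 / (0.016 + 0.104) = 0.30 / 0.120 = 2.5000
k* = 2.5000^(1/0.5) ≈ 6.2500

k* ≈ 6.250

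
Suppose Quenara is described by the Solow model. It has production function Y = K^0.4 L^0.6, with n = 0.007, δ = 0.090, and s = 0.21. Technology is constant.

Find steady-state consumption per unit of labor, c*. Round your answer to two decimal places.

c* = 1.32

In steady state, investment equals break-even investment: s·k^α = (n + δ)·k.
Dividing both sides by k: k^(1−α) = s / (n + δ).
k^0.6 = 0.21 / (0.007 + 0.090) = 0.21 / 0.097 = 2.1649
k* = 2.1649^(1/0.6) ≈ 3.6230
y* = (k*)^α = 3.6230^0.4 ≈ 1.6735
c* = (1 − s)·y* = (1 − 0.21) × 1.6735 ≈ 1.3221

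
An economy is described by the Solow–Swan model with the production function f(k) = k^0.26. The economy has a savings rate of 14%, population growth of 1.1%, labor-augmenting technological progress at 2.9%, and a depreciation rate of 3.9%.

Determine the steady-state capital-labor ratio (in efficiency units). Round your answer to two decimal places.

k* ≈ 2.17

In steady state, investment equals break-even investment: s·k^α = (n + g + δ)·k.
Rearranging, k^(1−α) = s / (n + g + δ).
k^0.74 = 0.14 / (0.011 + 0.029 + 0.039) = 0.14 / 0.079 = 1.7722
k* = 1.7722^(1/0.74) ≈ 2.1668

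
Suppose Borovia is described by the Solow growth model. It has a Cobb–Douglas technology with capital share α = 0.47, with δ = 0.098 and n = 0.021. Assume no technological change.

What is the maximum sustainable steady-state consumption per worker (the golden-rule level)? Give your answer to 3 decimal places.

c_gold ≈ 1.792

At the golden rule, f'(k) = n + δ, so α·k^(α−1) = n + δ and k_gold = (α/(n + δ))^(1/(1−α)).
k_gold = (0.47/0.119)^(1/0.53) = 3.9496^1.8868 ≈ 13.3529
c_gold = f(k_gold) − (n + δ)·k_gold = 3.3808 − 0.119×13.3529 ≈ 1.7918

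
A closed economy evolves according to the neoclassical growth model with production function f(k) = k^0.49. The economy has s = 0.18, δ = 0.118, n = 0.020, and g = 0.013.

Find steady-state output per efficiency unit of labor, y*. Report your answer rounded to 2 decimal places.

y* ≈ 1.18

In steady state, investment equals break-even investment: s·k^α = (n + g + δ)·k.
Dividing both sides by k: k^(1−α) = s / (n + g + δ).
k^0.51 = 0.18 / (0.020 + 0.013 + 0.118) = 0.18 / 0.151 = 1.1921
k* = 1.1921^(1/0.51) ≈ 1.4113
y* = (k*)^α = 1.4113^0.49 ≈ 1.1839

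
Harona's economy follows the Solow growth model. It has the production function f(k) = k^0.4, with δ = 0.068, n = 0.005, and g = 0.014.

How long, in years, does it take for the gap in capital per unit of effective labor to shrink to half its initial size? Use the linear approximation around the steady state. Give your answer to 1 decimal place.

Near the steady state the convergence rate is λ = (1 − α)(n + g + δ).
λ = (1 − 0.4) × 0.087 = 0.6 × 0.087 = 0.0522
Half-life = ln 2 / λ = 0.6931 / 0.0522 ≈ 13.28 years

about 13.3 years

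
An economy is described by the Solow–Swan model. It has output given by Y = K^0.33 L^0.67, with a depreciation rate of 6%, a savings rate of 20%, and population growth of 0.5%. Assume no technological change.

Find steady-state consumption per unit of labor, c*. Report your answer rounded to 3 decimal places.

In steady state, investment equals break-even investment: s·k^α = (n + δ)·k.
Dividing both sides by k: k^(1−α) = s / (n + δ).
k^0.67 = 0.20 / (0.005 + 0.060) = 0.20 / 0.065 = 3.0769
k* = 3.0769^(1/0.67) ≈ 5.3521
y* = (k*)^α = 5.3521^0.33 ≈ 1.7395
c* = (1 − s)·y* = (1 − 0.20) × 1.7395 ≈ 1.3916

c* ≈ 1.392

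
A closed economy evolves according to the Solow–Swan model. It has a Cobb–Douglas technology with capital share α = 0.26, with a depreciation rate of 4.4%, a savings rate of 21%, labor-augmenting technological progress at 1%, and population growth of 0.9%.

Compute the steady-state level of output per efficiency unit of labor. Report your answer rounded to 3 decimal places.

y* = 1.527

Steady state requires s·f(k) = (n + g + δ)·k, i.e. s·k^α = (n + g + δ)·k.
Dividing both sides by k: k^(1−α) = s / (n + g + δ).
k^0.74 = 0.21 / (0.009 + 0.010 + 0.044) = 0.21 / 0.063 = 3.3333
k* = 3.3333^(1/0.74) ≈ 5.0885
y* = (k*)^α = 5.0885^0.26 ≈ 1.5266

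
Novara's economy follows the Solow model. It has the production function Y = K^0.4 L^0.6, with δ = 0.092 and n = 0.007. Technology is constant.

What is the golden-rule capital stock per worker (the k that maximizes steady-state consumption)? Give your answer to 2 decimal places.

k_gold ≈ 10.25

The golden rule sets f'(k) = n + δ, i.e. α·k^(α−1) = n + δ.
So k^(1−α) = α / (n + δ) = 0.4 / 0.099 = 4.0404.
k_gold = 4.0404^(1/0.6) ≈ 10.2496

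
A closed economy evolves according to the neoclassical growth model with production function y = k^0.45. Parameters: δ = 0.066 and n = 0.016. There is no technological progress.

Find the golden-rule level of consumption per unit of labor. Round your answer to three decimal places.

At the golden rule, f'(k) = n + δ, so α·k^(α−1) = n + δ and k_gold = (α/(n + δ))^(1/(1−α)).
k_gold = (0.45/0.082)^(1/0.55) = 5.4878^1.8182 ≈ 22.0991
c_gold = f(k_gold) − (n + δ)·k_gold = 4.0269 − 0.082×22.0991 ≈ 2.2148

c_gold ≈ 2.215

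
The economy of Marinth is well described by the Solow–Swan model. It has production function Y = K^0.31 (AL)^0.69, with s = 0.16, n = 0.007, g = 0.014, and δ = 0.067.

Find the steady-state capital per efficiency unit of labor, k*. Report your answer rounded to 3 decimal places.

In steady state, investment equals break-even investment: s·k^α = (n + g + δ)·k.
Dividing both sides by k: k^(1−α) = s / (n + g + δ).
k^0.69 = 0.16 / (0.007 + 0.014 + 0.067) = 0.16 / 0.088 = 1.8182
k* = 1.8182^(1/0.69) ≈ 2.3784

k* = 2.378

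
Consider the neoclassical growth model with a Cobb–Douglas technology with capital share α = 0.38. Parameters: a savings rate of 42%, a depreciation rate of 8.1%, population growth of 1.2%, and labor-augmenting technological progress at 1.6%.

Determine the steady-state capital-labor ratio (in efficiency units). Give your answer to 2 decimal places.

In steady state, investment equals break-even investment: s·k^α = (n + g + δ)·k.
Rearranging, k^(1−α) = s / (n + g + δ).
k^0.62 = 0.42 / (0.012 + 0.016 + 0.081) = 0.42 / 0.109 = 3.8532
k* = 3.8532^(1/0.62) ≈ 8.8079

k* ≈ 8.81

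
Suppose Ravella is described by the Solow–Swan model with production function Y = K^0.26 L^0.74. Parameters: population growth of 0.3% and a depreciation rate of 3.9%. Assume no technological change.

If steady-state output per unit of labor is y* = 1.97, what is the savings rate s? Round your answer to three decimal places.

Steady state requires s·f(k) = (n + δ)·k, i.e. s·k^α = (n + δ)·k.
Since y* = [s/(n + δ)]^(α/(1−α)), we have s/(n + δ) = (y*)^((1−α)/α) = 1.97^2.8462 = 6.8883.
Therefore s = 6.8883 × (n + δ) = 6.8883 × 0.042 = 0.2893.

s ≈ 0.289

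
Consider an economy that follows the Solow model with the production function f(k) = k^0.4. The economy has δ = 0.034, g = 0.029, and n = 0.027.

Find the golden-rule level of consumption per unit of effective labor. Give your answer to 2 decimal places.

c_gold ≈ 1.62

At the golden rule, f'(k) = n + g + δ, so α·k^(α−1) = n + g + δ and k_gold = (α/(n + g + δ))^(1/(1−α)).
k_gold = (0.4/0.090)^(1/0.6) = 4.4444^1.6667 ≈ 12.0146
c_gold = f(k_gold) − (n + g + δ)·k_gold = 2.7032 − 0.090×12.0146 ≈ 1.6219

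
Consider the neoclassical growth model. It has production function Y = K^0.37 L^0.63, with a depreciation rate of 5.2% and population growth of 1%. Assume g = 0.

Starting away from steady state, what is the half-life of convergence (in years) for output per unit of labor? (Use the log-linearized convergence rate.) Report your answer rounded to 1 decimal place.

Near the steady state the convergence rate is λ = (1 − α)(n + δ).
λ = (1 − 0.37) × 0.062 = 0.63 × 0.062 = 0.03906
Half-life = ln 2 / λ = 0.6931 / 0.03906 ≈ 17.74 years

t_½ ≈ 17.7 years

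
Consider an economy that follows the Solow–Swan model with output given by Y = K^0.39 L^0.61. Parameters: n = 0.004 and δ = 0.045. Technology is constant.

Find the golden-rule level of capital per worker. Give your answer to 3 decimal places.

k_gold ≈ 29.980

The golden rule sets f'(k) = n + δ, i.e. α·k^(α−1) = n + δ.
So k^(1−α) = α / (n + δ) = 0.39 / 0.049 = 7.9592.
k_gold = 7.9592^(1/0.61) ≈ 29.9802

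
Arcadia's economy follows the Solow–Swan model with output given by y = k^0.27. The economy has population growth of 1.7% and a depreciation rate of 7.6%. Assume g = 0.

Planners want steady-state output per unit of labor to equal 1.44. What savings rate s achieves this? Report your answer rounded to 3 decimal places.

s ≈ 0.249

Steady state requires s·f(k) = (n + δ)·k, i.e. s·k^α = (n + δ)·k.
Since y* = [s/(n + δ)]^(α/(1−α)), we have s/(n + δ) = (y*)^((1−α)/α) = 1.44^2.7037 = 2.6802.
Therefore s = 2.6802 × (n + δ) = 2.6802 × 0.093 = 0.2493.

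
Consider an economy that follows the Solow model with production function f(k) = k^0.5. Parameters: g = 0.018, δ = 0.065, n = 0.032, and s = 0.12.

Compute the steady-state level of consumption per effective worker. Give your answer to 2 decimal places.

c* ≈ 0.92

In steady state, investment equals break-even investment: s·k^α = (n + g + δ)·k.
Dividing both sides by k: k^(1−α) = s / (n + g + δ).
k^0.5 = 0.12 / (0.032 + 0.018 + 0.065) = 0.12 / 0.115 = 1.0435
k* = 1.0435^(1/0.5) ≈ 1.0889
y* = (k*)^α = 1.0889^0.5 ≈ 1.0435
c* = (1 − s)·y* = (1 − 0.12) × 1.0435 ≈ 0.9183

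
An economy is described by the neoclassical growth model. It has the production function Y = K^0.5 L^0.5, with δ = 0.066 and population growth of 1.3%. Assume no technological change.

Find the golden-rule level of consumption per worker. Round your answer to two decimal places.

At the golden rule, f'(k) = n + δ, so α·k^(α−1) = n + δ and k_gold = (α/(n + δ))^(1/(1−α)).
k_gold = (0.5/0.079)^(1/0.5) = 6.3291^2 ≈ 40.0575
c_gold = f(k_gold) − (n + δ)·k_gold = 6.3291 − 0.079×40.0575 ≈ 3.1646

c_gold ≈ 3.16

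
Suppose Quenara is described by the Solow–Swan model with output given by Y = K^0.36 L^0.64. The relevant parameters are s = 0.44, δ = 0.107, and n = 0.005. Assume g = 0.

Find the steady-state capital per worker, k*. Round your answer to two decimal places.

k* ≈ 8.48

At the steady state, Δk = 0, so s·k^α = (n + δ)·k.
Rearranging, k^(1−α) = s / (n + δ).
k^0.64 = 0.44 / (0.005 + 0.107) = 0.44 / 0.112 = 3.9286
k* = 3.9286^(1/0.64) ≈ 8.4820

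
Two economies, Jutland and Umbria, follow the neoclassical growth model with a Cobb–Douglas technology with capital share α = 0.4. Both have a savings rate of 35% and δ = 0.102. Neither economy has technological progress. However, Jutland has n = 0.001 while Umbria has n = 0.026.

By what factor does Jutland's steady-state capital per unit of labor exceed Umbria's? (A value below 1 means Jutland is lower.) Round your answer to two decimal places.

k*_J / k*_U ≈ 1.44

Steady-state k* = [s/(n + δ)]^(1/(1−α)), so the ratio is [ (s_J/(n + δ)_J) / (s_U/(n + δ)_U) ]^1.6667.
s_J/(n + δ)_J = 0.35/0.103 = 3.3981; s_U/(n + δ)_U = 0.35/0.128 = 2.7344.
Ratio = (3.3981/2.7344)^1.6667 = 1.2427^1.6667 ≈ 1.4364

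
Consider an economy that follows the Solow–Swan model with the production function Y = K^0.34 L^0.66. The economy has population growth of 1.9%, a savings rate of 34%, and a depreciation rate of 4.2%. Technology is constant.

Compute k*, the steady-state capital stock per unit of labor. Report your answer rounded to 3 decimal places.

At the steady state, Δk = 0, so s·k^α = (n + δ)·k.
Dividing both sides by k: k^(1−α) = s / (n + δ).
k^0.66 = 0.34 / (0.019 + 0.042) = 0.34 / 0.061 = 5.5738
k* = 5.5738^(1/0.66) ≈ 13.5062

k* ≈ 13.506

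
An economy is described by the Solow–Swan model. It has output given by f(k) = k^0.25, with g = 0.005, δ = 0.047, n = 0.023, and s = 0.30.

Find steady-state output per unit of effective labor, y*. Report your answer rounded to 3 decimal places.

In steady state, investment equals break-even investment: s·k^α = (n + g + δ)·k.
Rearranging, k^(1−α) = s / (n + g + δ).
k^0.75 = 0.30 / (0.023 + 0.005 + 0.047) = 0.30 / 0.075 = 4.0000
k* = 4.0000^(1/0.75) ≈ 6.3496
y* = (k*)^α = 6.3496^0.25 ≈ 1.5874

y* ≈ 1.587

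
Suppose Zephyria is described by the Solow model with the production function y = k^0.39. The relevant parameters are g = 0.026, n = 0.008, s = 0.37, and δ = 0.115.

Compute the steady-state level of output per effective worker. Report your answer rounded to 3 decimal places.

y* = 1.789

At the steady state, Δk = 0, so s·k^α = (n + g + δ)·k.
Rearranging, k^(1−α) = s / (n + g + δ).
k^0.61 = 0.37 / (0.008 + 0.026 + 0.115) = 0.37 / 0.149 = 2.4832
k* = 2.4832^(1/0.61) ≈ 4.4418
y* = (k*)^α = 4.4418^0.39 ≈ 1.7887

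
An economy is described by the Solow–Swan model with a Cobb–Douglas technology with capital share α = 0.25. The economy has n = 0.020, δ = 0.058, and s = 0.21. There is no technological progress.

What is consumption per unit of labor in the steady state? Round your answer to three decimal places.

At the steady state, Δk = 0, so s·k^α = (n + δ)·k.
Rearranging, k^(1−α) = s / (n + δ).
k^0.75 = 0.21 / (0.020 + 0.058) = 0.21 / 0.078 = 2.6923
k* = 2.6923^(1/0.75) ≈ 3.7454
y* = (k*)^α = 3.7454^0.25 ≈ 1.3912
c* = (1 − s)·y* = (1 − 0.21) × 1.3912 ≈ 1.0990

c* ≈ 1.099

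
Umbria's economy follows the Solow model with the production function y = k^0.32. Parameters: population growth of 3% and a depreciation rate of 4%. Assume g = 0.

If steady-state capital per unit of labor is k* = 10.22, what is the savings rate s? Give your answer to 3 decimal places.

Steady state requires s·f(k) = (n + δ)·k, i.e. s·k^α = (n + δ)·k.
So s / (n + δ) = (k*)^(1−α) = 10.22^0.68 = 4.8577.
Therefore s = 4.8577 × (n + δ) = 4.8577 × 0.070 = 0.3400.

s ≈ 0.340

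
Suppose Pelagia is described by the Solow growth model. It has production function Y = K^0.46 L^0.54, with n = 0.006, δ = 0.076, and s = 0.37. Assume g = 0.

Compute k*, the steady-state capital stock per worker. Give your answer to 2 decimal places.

In steady state, investment equals break-even investment: s·k^α = (n + δ)·k.
Rearranging, k^(1−α) = s / (n + δ).
k^0.54 = 0.37 / (0.006 + 0.076) = 0.37 / 0.082 = 4.5122
k* = 4.5122^(1/0.54) ≈ 16.2866

k* = 16.29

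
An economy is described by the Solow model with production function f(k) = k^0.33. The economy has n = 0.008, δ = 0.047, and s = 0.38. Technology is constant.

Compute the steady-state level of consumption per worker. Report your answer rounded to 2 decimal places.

At the steady state, Δk = 0, so s·k^α = (n + δ)·k.
Dividing both sides by k: k^(1−α) = s / (n + δ).
k^0.67 = 0.38 / (0.008 + 0.047) = 0.38 / 0.055 = 6.9091
k* = 6.9091^(1/0.67) ≈ 17.9006
y* = (k*)^α = 17.9006^0.33 ≈ 2.5909
c* = (1 − s)·y* = (1 − 0.38) × 2.5909 ≈ 1.6064

c* = 1.61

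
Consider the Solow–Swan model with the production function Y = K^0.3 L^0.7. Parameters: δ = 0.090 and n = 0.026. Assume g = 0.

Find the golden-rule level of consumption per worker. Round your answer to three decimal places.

At the golden rule, f'(k) = n + δ, so α·k^(α−1) = n + δ and k_gold = (α/(n + δ))^(1/(1−α)).
k_gold = (0.3/0.116)^(1/0.7) = 2.5862^1.4286 ≈ 3.8862
c_gold = f(k_gold) − (n + δ)·k_gold = 1.5026 − 0.116×3.8862 ≈ 1.0518

c_gold ≈ 1.052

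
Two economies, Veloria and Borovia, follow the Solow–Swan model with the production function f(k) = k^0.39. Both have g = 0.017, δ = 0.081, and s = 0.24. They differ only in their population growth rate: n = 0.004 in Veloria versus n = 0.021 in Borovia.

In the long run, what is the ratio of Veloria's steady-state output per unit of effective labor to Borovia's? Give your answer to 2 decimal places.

ratio ≈ 1.10

Steady-state y* = [s/(n + g + δ)]^(α/(1−α)), so the ratio is [ (s_V/(n + g + δ)_V) / (s_B/(n + g + δ)_B) ]^0.6393.
s_V/(n + g + δ)_V = 0.24/0.102 = 2.3529; s_B/(n + g + δ)_B = 0.24/0.119 = 2.0168.
Ratio = (2.3529/2.0168)^0.6393 = 1.1667^0.6393 ≈ 1.1036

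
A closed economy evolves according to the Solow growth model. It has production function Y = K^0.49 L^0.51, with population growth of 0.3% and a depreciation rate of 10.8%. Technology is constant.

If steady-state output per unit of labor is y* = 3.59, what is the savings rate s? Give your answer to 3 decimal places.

At the steady state, Δk = 0, so s·k^α = (n + δ)·k.
Since y* = [s/(n + δ)]^(α/(1−α)), we have s/(n + δ) = (y*)^((1−α)/α) = 3.59^1.0408 = 3.7822.
Therefore s = 3.7822 × (n + δ) = 3.7822 × 0.111 = 0.4198.

s ≈ 0.420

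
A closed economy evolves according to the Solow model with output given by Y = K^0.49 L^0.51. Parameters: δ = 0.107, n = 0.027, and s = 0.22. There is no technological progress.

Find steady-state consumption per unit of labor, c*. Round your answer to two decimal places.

Steady state requires s·f(k) = (n + δ)·k, i.e. s·k^α = (n + δ)·k.
Rearranging, k^(1−α) = s / (n + δ).
k^0.51 = 0.22 / (0.027 + 0.107) = 0.22 / 0.134 = 1.6418
k* = 1.6418^(1/0.51) ≈ 2.6436
y* = (k*)^α = 2.6436^0.49 ≈ 1.6102
c* = (1 − s)·y* = (1 − 0.22) × 1.6102 ≈ 1.2560

c* = 1.26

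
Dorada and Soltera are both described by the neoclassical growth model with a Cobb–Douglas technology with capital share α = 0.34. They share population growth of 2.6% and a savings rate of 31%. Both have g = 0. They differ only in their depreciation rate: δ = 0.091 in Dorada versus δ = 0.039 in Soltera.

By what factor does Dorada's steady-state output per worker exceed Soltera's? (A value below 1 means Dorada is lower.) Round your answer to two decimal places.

ratio ≈ 0.74

Steady-state y* = [s/(n + δ)]^(α/(1−α)), so the ratio is [ (s_D/(n + δ)_D) / (s_S/(n + δ)_S) ]^0.5152.
s_D/(n + δ)_D = 0.31/0.117 = 2.6496; s_S/(n + δ)_S = 0.31/0.065 = 4.7692.
Ratio = (2.6496/4.7692)^0.5152 = 0.5556^0.5152 ≈ 0.7388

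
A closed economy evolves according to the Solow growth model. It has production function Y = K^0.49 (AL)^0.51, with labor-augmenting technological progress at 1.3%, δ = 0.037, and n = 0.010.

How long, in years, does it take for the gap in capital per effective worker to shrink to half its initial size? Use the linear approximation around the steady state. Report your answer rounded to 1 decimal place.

Near the steady state the convergence rate is λ = (1 − α)(n + g + δ).
λ = (1 − 0.49) × 0.060 = 0.51 × 0.060 = 0.0306
Half-life = ln 2 / λ = 0.6931 / 0.0306 ≈ 22.65 years

t_½ ≈ 22.7 years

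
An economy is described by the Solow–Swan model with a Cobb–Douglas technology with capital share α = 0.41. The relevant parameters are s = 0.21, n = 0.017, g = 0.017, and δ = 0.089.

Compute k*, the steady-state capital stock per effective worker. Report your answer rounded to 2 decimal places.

k* = 2.48

In steady state, investment equals break-even investment: s·k^α = (n + g + δ)·k.
Rearranging, k^(1−α) = s / (n + g + δ).
k^0.59 = 0.21 / (0.017 + 0.017 + 0.089) = 0.21 / 0.123 = 1.7073
k* = 1.7073^(1/0.59) ≈ 2.4760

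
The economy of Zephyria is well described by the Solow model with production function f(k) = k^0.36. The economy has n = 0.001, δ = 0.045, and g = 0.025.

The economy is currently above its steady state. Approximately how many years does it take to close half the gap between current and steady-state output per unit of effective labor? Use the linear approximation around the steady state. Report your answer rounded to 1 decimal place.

t_½ ≈ 15.3 years

Near the steady state the convergence rate is λ = (1 − α)(n + g + δ).
λ = (1 − 0.36) × 0.071 = 0.64 × 0.071 = 0.04544
Half-life = ln 2 / λ = 0.6931 / 0.04544 ≈ 15.25 years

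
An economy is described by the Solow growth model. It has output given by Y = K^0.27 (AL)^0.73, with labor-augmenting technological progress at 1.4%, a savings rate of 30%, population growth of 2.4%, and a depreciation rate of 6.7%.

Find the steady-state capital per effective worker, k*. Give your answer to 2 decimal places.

At the steady state, Δk = 0, so s·k^α = (n + g + δ)·k.
Rearranging, k^(1−α) = s / (n + g + δ).
k^0.73 = 0.30 / (0.024 + 0.014 + 0.067) = 0.30 / 0.105 = 2.8571
k* = 2.8571^(1/0.73) ≈ 4.2127

k* ≈ 4.21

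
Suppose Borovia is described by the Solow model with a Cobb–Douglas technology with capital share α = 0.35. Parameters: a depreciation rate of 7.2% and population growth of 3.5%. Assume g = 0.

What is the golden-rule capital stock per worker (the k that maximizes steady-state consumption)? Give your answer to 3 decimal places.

k_gold ≈ 6.192

The golden rule sets f'(k) = n + δ, i.e. α·k^(α−1) = n + δ.
So k^(1−α) = α / (n + δ) = 0.35 / 0.107 = 3.2710.
k_gold = 3.2710^(1/0.65) ≈ 6.1918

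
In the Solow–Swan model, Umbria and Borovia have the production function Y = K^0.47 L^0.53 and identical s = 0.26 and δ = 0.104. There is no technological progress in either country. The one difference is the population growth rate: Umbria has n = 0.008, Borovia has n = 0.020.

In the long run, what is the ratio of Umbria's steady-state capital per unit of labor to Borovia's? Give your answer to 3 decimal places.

ratio ≈ 1.212

Steady-state k* = [s/(n + δ)]^(1/(1−α)), so the ratio is [ (s_U/(n + δ)_U) / (s_B/(n + δ)_B) ]^1.8868.
s_U/(n + δ)_U = 0.26/0.112 = 2.3214; s_B/(n + δ)_B = 0.26/0.124 = 2.0968.
Ratio = (2.3214/2.0968)^1.8868 = 1.1071^1.8868 ≈ 1.2116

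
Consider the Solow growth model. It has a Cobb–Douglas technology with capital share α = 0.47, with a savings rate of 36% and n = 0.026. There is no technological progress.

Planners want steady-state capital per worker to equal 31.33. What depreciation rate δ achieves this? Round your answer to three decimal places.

δ ≈ 0.032

At the steady state, Δk = 0, so s·k^α = (n + δ)·k.
So s / (n + δ) = (k*)^(1−α) = 31.33^0.53 = 6.2067.
Therefore n + δ = s / 6.2067 = 0.36 / 6.2067 = 0.0580, so δ = 0.0580 − 0.026 = 0.0320.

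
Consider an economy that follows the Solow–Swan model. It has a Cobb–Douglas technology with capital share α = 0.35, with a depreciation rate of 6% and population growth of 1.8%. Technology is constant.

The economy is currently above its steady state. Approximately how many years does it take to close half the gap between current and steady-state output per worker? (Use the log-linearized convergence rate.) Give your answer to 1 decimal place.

half-life ≈ 13.7 years

Near the steady state the convergence rate is λ = (1 − α)(n + δ).
λ = (1 − 0.35) × 0.078 = 0.65 × 0.078 = 0.0507
Half-life = ln 2 / λ = 0.6931 / 0.0507 ≈ 13.67 years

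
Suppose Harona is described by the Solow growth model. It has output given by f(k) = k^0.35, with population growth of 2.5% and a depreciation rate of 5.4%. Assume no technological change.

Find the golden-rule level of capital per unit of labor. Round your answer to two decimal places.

k_gold ≈ 9.87

The golden rule sets f'(k) = n + δ, i.e. α·k^(α−1) = n + δ.
So k^(1−α) = α / (n + δ) = 0.35 / 0.079 = 4.4304.
k_gold = 4.4304^(1/0.65) ≈ 9.8748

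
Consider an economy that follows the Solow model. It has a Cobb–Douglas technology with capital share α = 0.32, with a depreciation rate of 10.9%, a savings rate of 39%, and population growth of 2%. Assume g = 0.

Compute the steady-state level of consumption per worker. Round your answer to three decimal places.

c* ≈ 1.027

At the steady state, Δk = 0, so s·k^α = (n + δ)·k.
Rearranging, k^(1−α) = s / (n + δ).
k^0.68 = 0.39 / (0.020 + 0.109) = 0.39 / 0.129 = 3.0233
k* = 3.0233^(1/0.68) ≈ 5.0885
y* = (k*)^α = 5.0885^0.32 ≈ 1.6831
c* = (1 − s)·y* = (1 − 0.39) × 1.6831 ≈ 1.0267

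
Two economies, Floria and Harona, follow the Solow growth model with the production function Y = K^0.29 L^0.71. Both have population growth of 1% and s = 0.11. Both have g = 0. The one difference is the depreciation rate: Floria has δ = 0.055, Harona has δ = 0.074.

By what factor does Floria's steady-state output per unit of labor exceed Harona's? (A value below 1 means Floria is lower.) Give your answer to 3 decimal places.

Steady-state y* = [s/(n + δ)]^(α/(1−α)), so the ratio is [ (s_F/(n + δ)_F) / (s_H/(n + δ)_H) ]^0.4085.
s_F/(n + δ)_F = 0.11/0.065 = 1.6923; s_H/(n + δ)_H = 0.11/0.084 = 1.3095.
Ratio = (1.6923/1.3095)^0.4085 = 1.2923^0.4085 ≈ 1.1104

ratio ≈ 1.110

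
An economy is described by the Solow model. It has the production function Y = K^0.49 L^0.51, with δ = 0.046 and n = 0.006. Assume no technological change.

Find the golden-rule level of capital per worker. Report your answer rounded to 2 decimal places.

The golden rule sets f'(k) = n + δ, i.e. α·k^(α−1) = n + δ.
So k^(1−α) = α / (n + δ) = 0.49 / 0.052 = 9.4231.
k_gold = 9.4231^(1/0.51) ≈ 81.3175

k_gold ≈ 81.32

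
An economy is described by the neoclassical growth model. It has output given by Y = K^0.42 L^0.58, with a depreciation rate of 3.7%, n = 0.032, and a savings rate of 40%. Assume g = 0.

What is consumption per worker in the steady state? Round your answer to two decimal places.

At the steady state, Δk = 0, so s·k^α = (n + δ)·k.
Dividing both sides by k: k^(1−α) = s / (n + δ).
k^0.58 = 0.40 / (0.032 + 0.037) = 0.40 / 0.069 = 5.7971
k* = 5.7971^(1/0.58) ≈ 20.6957
y* = (k*)^α = 20.6957^0.42 ≈ 3.5700
c* = (1 − s)·y* = (1 − 0.40) × 3.5700 ≈ 2.1420

c* = 2.14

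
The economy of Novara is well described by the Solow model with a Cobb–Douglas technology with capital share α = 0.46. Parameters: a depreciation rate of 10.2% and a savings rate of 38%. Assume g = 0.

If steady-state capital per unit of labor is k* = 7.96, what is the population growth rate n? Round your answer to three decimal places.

n ≈ 0.022

In steady state, investment equals break-even investment: s·k^α = (n + δ)·k.
So s / (n + δ) = (k*)^(1−α) = 7.96^0.54 = 3.0654.
Therefore n + δ = s / 3.0654 = 0.38 / 3.0654 = 0.1240, so n = 0.1240 − 0.102 = 0.0220.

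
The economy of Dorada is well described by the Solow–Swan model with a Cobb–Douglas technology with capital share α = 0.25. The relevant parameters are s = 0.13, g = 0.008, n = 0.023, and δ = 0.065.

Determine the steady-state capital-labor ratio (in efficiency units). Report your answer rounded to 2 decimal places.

k* = 1.50

Steady state requires s·f(k) = (n + g + δ)·k, i.e. s·k^α = (n + g + δ)·k.
Dividing both sides by k: k^(1−α) = s / (n + g + δ).
k^0.75 = 0.13 / (0.023 + 0.008 + 0.065) = 0.13 / 0.096 = 1.3542
k* = 1.3542^(1/0.75) ≈ 1.4982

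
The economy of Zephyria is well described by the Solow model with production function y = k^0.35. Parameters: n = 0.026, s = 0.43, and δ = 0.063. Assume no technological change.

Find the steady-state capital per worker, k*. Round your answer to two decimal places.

k* = 11.28

In steady state, investment equals break-even investment: s·k^α = (n + δ)·k.
Dividing both sides by k: k^(1−α) = s / (n + δ).
k^0.65 = 0.43 / (0.026 + 0.063) = 0.43 / 0.089 = 4.8315
k* = 4.8315^(1/0.65) ≈ 11.2832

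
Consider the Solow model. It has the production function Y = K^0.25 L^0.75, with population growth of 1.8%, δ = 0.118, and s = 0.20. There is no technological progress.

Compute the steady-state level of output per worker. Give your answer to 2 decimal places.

y* ≈ 1.14

In steady state, investment equals break-even investment: s·k^α = (n + δ)·k.
Dividing both sides by k: k^(1−α) = s / (n + δ).
k^0.75 = 0.20 / (0.018 + 0.118) = 0.20 / 0.136 = 1.4706
k* = 1.4706^(1/0.75) ≈ 1.6723
y* = (k*)^α = 1.6723^0.25 ≈ 1.1372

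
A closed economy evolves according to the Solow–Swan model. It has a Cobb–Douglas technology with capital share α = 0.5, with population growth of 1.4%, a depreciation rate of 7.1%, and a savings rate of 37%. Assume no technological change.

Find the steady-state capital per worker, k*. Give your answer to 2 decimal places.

k* ≈ 18.95

In steady state, investment equals break-even investment: s·k^α = (n + δ)·k.
Dividing both sides by k: k^(1−α) = s / (n + δ).
k^0.5 = 0.37 / (0.014 + 0.071) = 0.37 / 0.085 = 4.3529
k* = 4.3529^(1/0.5) ≈ 18.9477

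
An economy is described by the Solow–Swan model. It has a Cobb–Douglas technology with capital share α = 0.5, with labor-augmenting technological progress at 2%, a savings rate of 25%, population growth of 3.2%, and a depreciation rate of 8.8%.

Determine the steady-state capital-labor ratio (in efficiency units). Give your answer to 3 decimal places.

Steady state requires s·f(k) = (n + g + δ)·k, i.e. s·k^α = (n + g + δ)·k.
Dividing both sides by k: k^(1−α) = s / (n + g + δ).
k^0.5 = 0.25 / (0.032 + 0.020 + 0.088) = 0.25 / 0.140 = 1.7857
k* = 1.7857^(1/0.5) ≈ 3.1887

k* = 3.189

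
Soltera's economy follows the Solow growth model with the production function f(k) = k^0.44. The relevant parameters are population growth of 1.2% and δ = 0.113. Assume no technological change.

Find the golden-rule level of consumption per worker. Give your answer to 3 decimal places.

At the golden rule, f'(k) = n + δ, so α·k^(α−1) = n + δ and k_gold = (α/(n + δ))^(1/(1−α)).
k_gold = (0.44/0.125)^(1/0.56) = 3.5200^1.7857 ≈ 9.4615
c_gold = f(k_gold) − (n + δ)·k_gold = 2.6880 − 0.125×9.4615 ≈ 1.5053

c_gold ≈ 1.505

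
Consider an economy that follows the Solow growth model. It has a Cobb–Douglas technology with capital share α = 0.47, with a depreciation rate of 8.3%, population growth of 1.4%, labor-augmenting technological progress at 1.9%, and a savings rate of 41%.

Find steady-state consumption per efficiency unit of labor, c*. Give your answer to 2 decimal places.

In steady state, investment equals break-even investment: s·k^α = (n + g + δ)·k.
Rearranging, k^(1−α) = s / (n + g + δ).
k^0.53 = 0.41 / (0.014 + 0.019 + 0.083) = 0.41 / 0.116 = 3.5345
k* = 3.5345^(1/0.53) ≈ 10.8288
y* = (k*)^α = 10.8288^0.47 ≈ 3.0637
c* = (1 − s)·y* = (1 − 0.41) × 3.0637 ≈ 1.8076

c* ≈ 1.81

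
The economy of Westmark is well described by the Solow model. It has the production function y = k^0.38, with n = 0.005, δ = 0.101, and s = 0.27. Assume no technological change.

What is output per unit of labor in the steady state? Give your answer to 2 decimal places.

y* ≈ 1.77

At the steady state, Δk = 0, so s·k^α = (n + δ)·k.
Dividing both sides by k: k^(1−α) = s / (n + δ).
k^0.62 = 0.27 / (0.005 + 0.101) = 0.27 / 0.106 = 2.5472
k* = 2.5472^(1/0.62) ≈ 4.5179
y* = (k*)^α = 4.5179^0.38 ≈ 1.7737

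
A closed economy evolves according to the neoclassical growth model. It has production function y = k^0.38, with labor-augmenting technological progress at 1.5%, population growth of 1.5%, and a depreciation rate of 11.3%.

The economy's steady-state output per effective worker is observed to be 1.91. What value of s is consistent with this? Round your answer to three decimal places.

Steady state requires s·f(k) = (n + g + δ)·k, i.e. s·k^α = (n + g + δ)·k.
Since y* = [s/(n + g + δ)]^(α/(1−α)), we have s/(n + g + δ) = (y*)^((1−α)/α) = 1.91^1.6316 = 2.8743.
Therefore s = 2.8743 × (n + g + δ) = 2.8743 × 0.143 = 0.4110.

s ≈ 0.411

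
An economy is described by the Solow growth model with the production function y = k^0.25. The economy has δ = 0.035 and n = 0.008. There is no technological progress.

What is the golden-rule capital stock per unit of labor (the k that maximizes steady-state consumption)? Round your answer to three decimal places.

The golden rule sets f'(k) = n + δ, i.e. α·k^(α−1) = n + δ.
So k^(1−α) = α / (n + δ) = 0.25 / 0.043 = 5.8140.
k_gold = 5.8140^(1/0.75) ≈ 10.4544

k_gold ≈ 10.454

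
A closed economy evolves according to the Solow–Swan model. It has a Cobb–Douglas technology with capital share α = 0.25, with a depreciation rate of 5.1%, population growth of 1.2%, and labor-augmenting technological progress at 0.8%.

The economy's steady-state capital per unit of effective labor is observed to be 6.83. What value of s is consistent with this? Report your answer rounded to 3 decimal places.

s ≈ 0.300

At the steady state, Δk = 0, so s·k^α = (n + g + δ)·k.
So s / (n + g + δ) = (k*)^(1−α) = 6.83^0.75 = 4.2249.
Therefore s = 4.2249 × (n + g + δ) = 4.2249 × 0.071 = 0.3000.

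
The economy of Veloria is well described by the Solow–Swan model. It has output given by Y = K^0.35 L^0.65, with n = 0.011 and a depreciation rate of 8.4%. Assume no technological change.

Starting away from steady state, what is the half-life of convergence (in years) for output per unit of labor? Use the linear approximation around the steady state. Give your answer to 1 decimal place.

Near the steady state the convergence rate is λ = (1 − α)(n + δ).
λ = (1 − 0.35) × 0.095 = 0.65 × 0.095 = 0.06175
Half-life = ln 2 / λ = 0.6931 / 0.06175 ≈ 11.22 years

t_½ ≈ 11.2 years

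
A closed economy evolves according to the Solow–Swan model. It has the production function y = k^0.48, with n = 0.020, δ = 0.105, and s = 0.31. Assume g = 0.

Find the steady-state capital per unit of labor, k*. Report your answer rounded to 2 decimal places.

k* ≈ 5.74

In steady state, investment equals break-even investment: s·k^α = (n + δ)·k.
Rearranging, k^(1−α) = s / (n + δ).
k^0.52 = 0.31 / (0.020 + 0.105) = 0.31 / 0.125 = 2.4800
k* = 2.4800^(1/0.52) ≈ 5.7354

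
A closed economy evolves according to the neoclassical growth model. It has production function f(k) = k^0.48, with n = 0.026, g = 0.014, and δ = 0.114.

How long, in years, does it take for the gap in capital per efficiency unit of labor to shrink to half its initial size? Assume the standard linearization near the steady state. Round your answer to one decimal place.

t_½ ≈ 8.7 years

Near the steady state the convergence rate is λ = (1 − α)(n + g + δ).
λ = (1 − 0.48) × 0.154 = 0.52 × 0.154 = 0.08008
Half-life = ln 2 / λ = 0.6931 / 0.08008 ≈ 8.66 years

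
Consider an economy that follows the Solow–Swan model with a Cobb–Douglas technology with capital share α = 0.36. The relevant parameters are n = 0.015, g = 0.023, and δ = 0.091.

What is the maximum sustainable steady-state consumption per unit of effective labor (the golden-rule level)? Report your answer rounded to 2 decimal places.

c_gold ≈ 1.14

At the golden rule, f'(k) = n + g + δ, so α·k^(α−1) = n + g + δ and k_gold = (α/(n + g + δ))^(1/(1−α)).
k_gold = (0.36/0.129)^(1/0.64) = 2.7907^1.5625 ≈ 4.9708
c_gold = f(k_gold) − (n + g + δ)·k_gold = 1.7812 − 0.129×4.9708 ≈ 1.1400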